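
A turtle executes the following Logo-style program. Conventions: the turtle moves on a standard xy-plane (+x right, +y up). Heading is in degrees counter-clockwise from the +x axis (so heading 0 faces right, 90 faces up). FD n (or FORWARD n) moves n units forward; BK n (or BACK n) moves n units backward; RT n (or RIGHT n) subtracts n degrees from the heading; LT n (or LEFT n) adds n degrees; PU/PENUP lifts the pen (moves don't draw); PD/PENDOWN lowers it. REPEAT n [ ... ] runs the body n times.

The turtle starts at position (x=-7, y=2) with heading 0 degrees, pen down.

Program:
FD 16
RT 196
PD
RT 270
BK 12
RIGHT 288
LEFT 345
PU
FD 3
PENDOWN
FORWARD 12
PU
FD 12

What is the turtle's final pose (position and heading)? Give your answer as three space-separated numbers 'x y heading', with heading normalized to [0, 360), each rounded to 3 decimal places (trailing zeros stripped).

Executing turtle program step by step:
Start: pos=(-7,2), heading=0, pen down
FD 16: (-7,2) -> (9,2) [heading=0, draw]
RT 196: heading 0 -> 164
PD: pen down
RT 270: heading 164 -> 254
BK 12: (9,2) -> (12.308,13.535) [heading=254, draw]
RT 288: heading 254 -> 326
LT 345: heading 326 -> 311
PU: pen up
FD 3: (12.308,13.535) -> (14.276,11.271) [heading=311, move]
PD: pen down
FD 12: (14.276,11.271) -> (22.149,2.214) [heading=311, draw]
PU: pen up
FD 12: (22.149,2.214) -> (30.021,-6.842) [heading=311, move]
Final: pos=(30.021,-6.842), heading=311, 3 segment(s) drawn

Answer: 30.021 -6.842 311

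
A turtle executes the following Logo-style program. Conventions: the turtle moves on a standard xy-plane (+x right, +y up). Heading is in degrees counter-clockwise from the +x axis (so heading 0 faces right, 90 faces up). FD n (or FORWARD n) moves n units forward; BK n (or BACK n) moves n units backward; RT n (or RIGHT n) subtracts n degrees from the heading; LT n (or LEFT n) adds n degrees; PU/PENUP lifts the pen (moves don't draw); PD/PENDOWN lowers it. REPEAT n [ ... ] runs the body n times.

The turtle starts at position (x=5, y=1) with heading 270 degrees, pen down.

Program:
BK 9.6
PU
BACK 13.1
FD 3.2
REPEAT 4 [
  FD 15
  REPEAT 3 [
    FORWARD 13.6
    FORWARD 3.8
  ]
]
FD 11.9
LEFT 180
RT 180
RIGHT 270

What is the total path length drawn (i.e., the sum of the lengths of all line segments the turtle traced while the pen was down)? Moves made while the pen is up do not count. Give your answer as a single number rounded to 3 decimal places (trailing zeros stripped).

Answer: 9.6

Derivation:
Executing turtle program step by step:
Start: pos=(5,1), heading=270, pen down
BK 9.6: (5,1) -> (5,10.6) [heading=270, draw]
PU: pen up
BK 13.1: (5,10.6) -> (5,23.7) [heading=270, move]
FD 3.2: (5,23.7) -> (5,20.5) [heading=270, move]
REPEAT 4 [
  -- iteration 1/4 --
  FD 15: (5,20.5) -> (5,5.5) [heading=270, move]
  REPEAT 3 [
    -- iteration 1/3 --
    FD 13.6: (5,5.5) -> (5,-8.1) [heading=270, move]
    FD 3.8: (5,-8.1) -> (5,-11.9) [heading=270, move]
    -- iteration 2/3 --
    FD 13.6: (5,-11.9) -> (5,-25.5) [heading=270, move]
    FD 3.8: (5,-25.5) -> (5,-29.3) [heading=270, move]
    -- iteration 3/3 --
    FD 13.6: (5,-29.3) -> (5,-42.9) [heading=270, move]
    FD 3.8: (5,-42.9) -> (5,-46.7) [heading=270, move]
  ]
  -- iteration 2/4 --
  FD 15: (5,-46.7) -> (5,-61.7) [heading=270, move]
  REPEAT 3 [
    -- iteration 1/3 --
    FD 13.6: (5,-61.7) -> (5,-75.3) [heading=270, move]
    FD 3.8: (5,-75.3) -> (5,-79.1) [heading=270, move]
    -- iteration 2/3 --
    FD 13.6: (5,-79.1) -> (5,-92.7) [heading=270, move]
    FD 3.8: (5,-92.7) -> (5,-96.5) [heading=270, move]
    -- iteration 3/3 --
    FD 13.6: (5,-96.5) -> (5,-110.1) [heading=270, move]
    FD 3.8: (5,-110.1) -> (5,-113.9) [heading=270, move]
  ]
  -- iteration 3/4 --
  FD 15: (5,-113.9) -> (5,-128.9) [heading=270, move]
  REPEAT 3 [
    -- iteration 1/3 --
    FD 13.6: (5,-128.9) -> (5,-142.5) [heading=270, move]
    FD 3.8: (5,-142.5) -> (5,-146.3) [heading=270, move]
    -- iteration 2/3 --
    FD 13.6: (5,-146.3) -> (5,-159.9) [heading=270, move]
    FD 3.8: (5,-159.9) -> (5,-163.7) [heading=270, move]
    -- iteration 3/3 --
    FD 13.6: (5,-163.7) -> (5,-177.3) [heading=270, move]
    FD 3.8: (5,-177.3) -> (5,-181.1) [heading=270, move]
  ]
  -- iteration 4/4 --
  FD 15: (5,-181.1) -> (5,-196.1) [heading=270, move]
  REPEAT 3 [
    -- iteration 1/3 --
    FD 13.6: (5,-196.1) -> (5,-209.7) [heading=270, move]
    FD 3.8: (5,-209.7) -> (5,-213.5) [heading=270, move]
    -- iteration 2/3 --
    FD 13.6: (5,-213.5) -> (5,-227.1) [heading=270, move]
    FD 3.8: (5,-227.1) -> (5,-230.9) [heading=270, move]
    -- iteration 3/3 --
    FD 13.6: (5,-230.9) -> (5,-244.5) [heading=270, move]
    FD 3.8: (5,-244.5) -> (5,-248.3) [heading=270, move]
  ]
]
FD 11.9: (5,-248.3) -> (5,-260.2) [heading=270, move]
LT 180: heading 270 -> 90
RT 180: heading 90 -> 270
RT 270: heading 270 -> 0
Final: pos=(5,-260.2), heading=0, 1 segment(s) drawn

Segment lengths:
  seg 1: (5,1) -> (5,10.6), length = 9.6
Total = 9.6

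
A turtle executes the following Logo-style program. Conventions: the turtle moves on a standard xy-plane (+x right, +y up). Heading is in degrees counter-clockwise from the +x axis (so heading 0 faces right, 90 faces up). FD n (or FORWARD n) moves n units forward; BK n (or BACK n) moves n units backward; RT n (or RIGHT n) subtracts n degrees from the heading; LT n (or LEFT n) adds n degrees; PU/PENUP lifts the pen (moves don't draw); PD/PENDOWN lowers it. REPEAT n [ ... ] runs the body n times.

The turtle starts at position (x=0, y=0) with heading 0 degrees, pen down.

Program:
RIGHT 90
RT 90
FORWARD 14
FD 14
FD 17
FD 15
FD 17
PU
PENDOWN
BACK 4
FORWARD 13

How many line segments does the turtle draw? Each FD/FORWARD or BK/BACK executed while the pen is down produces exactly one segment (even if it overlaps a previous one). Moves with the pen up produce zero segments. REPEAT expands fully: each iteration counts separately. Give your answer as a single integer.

Executing turtle program step by step:
Start: pos=(0,0), heading=0, pen down
RT 90: heading 0 -> 270
RT 90: heading 270 -> 180
FD 14: (0,0) -> (-14,0) [heading=180, draw]
FD 14: (-14,0) -> (-28,0) [heading=180, draw]
FD 17: (-28,0) -> (-45,0) [heading=180, draw]
FD 15: (-45,0) -> (-60,0) [heading=180, draw]
FD 17: (-60,0) -> (-77,0) [heading=180, draw]
PU: pen up
PD: pen down
BK 4: (-77,0) -> (-73,0) [heading=180, draw]
FD 13: (-73,0) -> (-86,0) [heading=180, draw]
Final: pos=(-86,0), heading=180, 7 segment(s) drawn
Segments drawn: 7

Answer: 7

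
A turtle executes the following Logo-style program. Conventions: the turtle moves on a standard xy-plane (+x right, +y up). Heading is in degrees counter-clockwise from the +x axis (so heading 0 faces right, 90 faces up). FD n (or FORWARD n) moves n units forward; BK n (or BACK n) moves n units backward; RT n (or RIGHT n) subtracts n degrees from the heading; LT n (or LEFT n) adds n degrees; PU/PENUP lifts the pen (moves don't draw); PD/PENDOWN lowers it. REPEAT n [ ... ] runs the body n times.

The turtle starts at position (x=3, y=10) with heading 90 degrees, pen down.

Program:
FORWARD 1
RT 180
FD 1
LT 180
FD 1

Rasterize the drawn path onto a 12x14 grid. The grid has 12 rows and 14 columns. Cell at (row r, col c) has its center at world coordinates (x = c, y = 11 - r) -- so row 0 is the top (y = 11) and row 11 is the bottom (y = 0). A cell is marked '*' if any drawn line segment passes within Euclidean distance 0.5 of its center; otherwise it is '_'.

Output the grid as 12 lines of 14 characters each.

Answer: ___*__________
___*__________
______________
______________
______________
______________
______________
______________
______________
______________
______________
______________

Derivation:
Segment 0: (3,10) -> (3,11)
Segment 1: (3,11) -> (3,10)
Segment 2: (3,10) -> (3,11)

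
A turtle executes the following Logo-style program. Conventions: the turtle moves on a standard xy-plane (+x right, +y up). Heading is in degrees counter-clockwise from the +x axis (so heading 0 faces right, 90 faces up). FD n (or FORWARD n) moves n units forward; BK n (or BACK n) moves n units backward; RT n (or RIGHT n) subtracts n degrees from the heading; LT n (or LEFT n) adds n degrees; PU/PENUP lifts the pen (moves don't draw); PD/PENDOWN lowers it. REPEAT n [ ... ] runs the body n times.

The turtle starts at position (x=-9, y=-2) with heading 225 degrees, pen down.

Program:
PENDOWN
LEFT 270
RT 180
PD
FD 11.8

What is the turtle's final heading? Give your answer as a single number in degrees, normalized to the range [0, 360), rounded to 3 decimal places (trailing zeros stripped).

Executing turtle program step by step:
Start: pos=(-9,-2), heading=225, pen down
PD: pen down
LT 270: heading 225 -> 135
RT 180: heading 135 -> 315
PD: pen down
FD 11.8: (-9,-2) -> (-0.656,-10.344) [heading=315, draw]
Final: pos=(-0.656,-10.344), heading=315, 1 segment(s) drawn

Answer: 315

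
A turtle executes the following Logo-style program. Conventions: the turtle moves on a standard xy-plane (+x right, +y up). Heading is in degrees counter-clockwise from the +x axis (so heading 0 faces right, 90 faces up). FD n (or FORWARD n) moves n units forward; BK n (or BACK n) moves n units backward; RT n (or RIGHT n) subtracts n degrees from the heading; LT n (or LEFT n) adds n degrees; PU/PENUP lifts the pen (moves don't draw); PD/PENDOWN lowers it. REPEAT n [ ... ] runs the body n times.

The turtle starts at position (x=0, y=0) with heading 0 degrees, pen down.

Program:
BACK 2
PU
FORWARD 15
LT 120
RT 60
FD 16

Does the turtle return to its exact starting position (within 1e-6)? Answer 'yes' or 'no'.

Answer: no

Derivation:
Executing turtle program step by step:
Start: pos=(0,0), heading=0, pen down
BK 2: (0,0) -> (-2,0) [heading=0, draw]
PU: pen up
FD 15: (-2,0) -> (13,0) [heading=0, move]
LT 120: heading 0 -> 120
RT 60: heading 120 -> 60
FD 16: (13,0) -> (21,13.856) [heading=60, move]
Final: pos=(21,13.856), heading=60, 1 segment(s) drawn

Start position: (0, 0)
Final position: (21, 13.856)
Distance = 25.159; >= 1e-6 -> NOT closed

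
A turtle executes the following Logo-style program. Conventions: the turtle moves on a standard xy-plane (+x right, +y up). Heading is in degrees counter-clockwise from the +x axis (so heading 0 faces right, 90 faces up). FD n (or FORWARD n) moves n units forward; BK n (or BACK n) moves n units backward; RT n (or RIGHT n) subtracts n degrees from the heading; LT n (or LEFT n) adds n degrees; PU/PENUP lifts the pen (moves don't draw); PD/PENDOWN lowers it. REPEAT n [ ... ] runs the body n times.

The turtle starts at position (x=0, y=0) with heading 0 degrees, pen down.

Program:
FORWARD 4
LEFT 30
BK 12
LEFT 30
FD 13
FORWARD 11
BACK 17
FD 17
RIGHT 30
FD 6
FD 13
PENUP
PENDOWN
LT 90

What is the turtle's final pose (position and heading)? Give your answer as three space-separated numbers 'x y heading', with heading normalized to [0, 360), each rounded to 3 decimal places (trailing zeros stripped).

Executing turtle program step by step:
Start: pos=(0,0), heading=0, pen down
FD 4: (0,0) -> (4,0) [heading=0, draw]
LT 30: heading 0 -> 30
BK 12: (4,0) -> (-6.392,-6) [heading=30, draw]
LT 30: heading 30 -> 60
FD 13: (-6.392,-6) -> (0.108,5.258) [heading=60, draw]
FD 11: (0.108,5.258) -> (5.608,14.785) [heading=60, draw]
BK 17: (5.608,14.785) -> (-2.892,0.062) [heading=60, draw]
FD 17: (-2.892,0.062) -> (5.608,14.785) [heading=60, draw]
RT 30: heading 60 -> 30
FD 6: (5.608,14.785) -> (10.804,17.785) [heading=30, draw]
FD 13: (10.804,17.785) -> (22.062,24.285) [heading=30, draw]
PU: pen up
PD: pen down
LT 90: heading 30 -> 120
Final: pos=(22.062,24.285), heading=120, 8 segment(s) drawn

Answer: 22.062 24.285 120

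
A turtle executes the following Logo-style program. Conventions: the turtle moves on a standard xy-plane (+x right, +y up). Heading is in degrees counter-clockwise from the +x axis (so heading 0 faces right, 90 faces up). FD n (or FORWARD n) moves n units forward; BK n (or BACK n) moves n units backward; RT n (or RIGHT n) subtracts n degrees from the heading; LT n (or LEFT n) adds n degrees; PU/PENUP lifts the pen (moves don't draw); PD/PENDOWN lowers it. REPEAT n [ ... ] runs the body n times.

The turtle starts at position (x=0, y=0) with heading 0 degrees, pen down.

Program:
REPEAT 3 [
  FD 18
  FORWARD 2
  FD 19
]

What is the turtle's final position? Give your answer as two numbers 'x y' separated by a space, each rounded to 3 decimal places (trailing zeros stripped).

Executing turtle program step by step:
Start: pos=(0,0), heading=0, pen down
REPEAT 3 [
  -- iteration 1/3 --
  FD 18: (0,0) -> (18,0) [heading=0, draw]
  FD 2: (18,0) -> (20,0) [heading=0, draw]
  FD 19: (20,0) -> (39,0) [heading=0, draw]
  -- iteration 2/3 --
  FD 18: (39,0) -> (57,0) [heading=0, draw]
  FD 2: (57,0) -> (59,0) [heading=0, draw]
  FD 19: (59,0) -> (78,0) [heading=0, draw]
  -- iteration 3/3 --
  FD 18: (78,0) -> (96,0) [heading=0, draw]
  FD 2: (96,0) -> (98,0) [heading=0, draw]
  FD 19: (98,0) -> (117,0) [heading=0, draw]
]
Final: pos=(117,0), heading=0, 9 segment(s) drawn

Answer: 117 0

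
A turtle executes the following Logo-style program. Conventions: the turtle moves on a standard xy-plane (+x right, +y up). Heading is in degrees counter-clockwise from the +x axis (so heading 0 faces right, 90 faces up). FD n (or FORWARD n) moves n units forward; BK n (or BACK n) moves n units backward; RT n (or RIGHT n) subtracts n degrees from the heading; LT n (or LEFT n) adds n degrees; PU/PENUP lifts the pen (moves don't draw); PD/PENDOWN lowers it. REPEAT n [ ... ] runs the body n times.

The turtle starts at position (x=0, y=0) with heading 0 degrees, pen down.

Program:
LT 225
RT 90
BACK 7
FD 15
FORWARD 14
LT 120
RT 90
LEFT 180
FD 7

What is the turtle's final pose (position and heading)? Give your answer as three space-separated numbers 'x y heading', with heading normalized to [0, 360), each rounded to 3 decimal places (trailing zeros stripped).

Answer: -8.795 13.745 345

Derivation:
Executing turtle program step by step:
Start: pos=(0,0), heading=0, pen down
LT 225: heading 0 -> 225
RT 90: heading 225 -> 135
BK 7: (0,0) -> (4.95,-4.95) [heading=135, draw]
FD 15: (4.95,-4.95) -> (-5.657,5.657) [heading=135, draw]
FD 14: (-5.657,5.657) -> (-15.556,15.556) [heading=135, draw]
LT 120: heading 135 -> 255
RT 90: heading 255 -> 165
LT 180: heading 165 -> 345
FD 7: (-15.556,15.556) -> (-8.795,13.745) [heading=345, draw]
Final: pos=(-8.795,13.745), heading=345, 4 segment(s) drawn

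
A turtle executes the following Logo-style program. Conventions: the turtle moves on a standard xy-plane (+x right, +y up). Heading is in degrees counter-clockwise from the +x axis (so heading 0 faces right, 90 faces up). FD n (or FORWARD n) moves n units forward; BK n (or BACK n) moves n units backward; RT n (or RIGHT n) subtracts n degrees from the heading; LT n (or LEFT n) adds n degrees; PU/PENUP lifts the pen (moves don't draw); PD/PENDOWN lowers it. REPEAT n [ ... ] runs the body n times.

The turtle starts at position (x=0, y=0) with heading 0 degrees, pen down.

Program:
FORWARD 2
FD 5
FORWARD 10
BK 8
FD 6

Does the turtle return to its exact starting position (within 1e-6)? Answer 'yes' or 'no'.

Executing turtle program step by step:
Start: pos=(0,0), heading=0, pen down
FD 2: (0,0) -> (2,0) [heading=0, draw]
FD 5: (2,0) -> (7,0) [heading=0, draw]
FD 10: (7,0) -> (17,0) [heading=0, draw]
BK 8: (17,0) -> (9,0) [heading=0, draw]
FD 6: (9,0) -> (15,0) [heading=0, draw]
Final: pos=(15,0), heading=0, 5 segment(s) drawn

Start position: (0, 0)
Final position: (15, 0)
Distance = 15; >= 1e-6 -> NOT closed

Answer: no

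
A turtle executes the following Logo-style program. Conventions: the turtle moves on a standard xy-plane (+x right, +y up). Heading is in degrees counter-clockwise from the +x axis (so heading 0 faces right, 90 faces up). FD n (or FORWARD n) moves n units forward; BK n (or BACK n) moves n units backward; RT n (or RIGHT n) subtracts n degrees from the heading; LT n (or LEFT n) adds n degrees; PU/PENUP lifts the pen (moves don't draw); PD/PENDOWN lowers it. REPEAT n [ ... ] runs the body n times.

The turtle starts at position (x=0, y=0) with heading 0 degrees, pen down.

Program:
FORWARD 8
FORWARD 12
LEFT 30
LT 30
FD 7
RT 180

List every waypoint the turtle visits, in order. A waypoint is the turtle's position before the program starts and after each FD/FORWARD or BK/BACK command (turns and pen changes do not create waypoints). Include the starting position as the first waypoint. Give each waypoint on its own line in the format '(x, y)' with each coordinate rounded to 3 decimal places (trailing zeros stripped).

Answer: (0, 0)
(8, 0)
(20, 0)
(23.5, 6.062)

Derivation:
Executing turtle program step by step:
Start: pos=(0,0), heading=0, pen down
FD 8: (0,0) -> (8,0) [heading=0, draw]
FD 12: (8,0) -> (20,0) [heading=0, draw]
LT 30: heading 0 -> 30
LT 30: heading 30 -> 60
FD 7: (20,0) -> (23.5,6.062) [heading=60, draw]
RT 180: heading 60 -> 240
Final: pos=(23.5,6.062), heading=240, 3 segment(s) drawn
Waypoints (4 total):
(0, 0)
(8, 0)
(20, 0)
(23.5, 6.062)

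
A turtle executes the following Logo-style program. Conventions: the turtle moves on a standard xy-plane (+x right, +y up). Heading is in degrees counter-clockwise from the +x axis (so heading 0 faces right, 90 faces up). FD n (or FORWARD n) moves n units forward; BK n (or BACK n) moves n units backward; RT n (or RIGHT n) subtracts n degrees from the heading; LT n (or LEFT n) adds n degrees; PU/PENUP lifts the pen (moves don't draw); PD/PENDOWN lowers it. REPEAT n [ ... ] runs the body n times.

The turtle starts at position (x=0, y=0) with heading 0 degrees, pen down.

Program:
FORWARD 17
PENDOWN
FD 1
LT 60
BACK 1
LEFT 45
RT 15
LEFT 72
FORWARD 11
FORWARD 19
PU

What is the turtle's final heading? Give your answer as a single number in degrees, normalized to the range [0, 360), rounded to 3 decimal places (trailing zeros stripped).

Executing turtle program step by step:
Start: pos=(0,0), heading=0, pen down
FD 17: (0,0) -> (17,0) [heading=0, draw]
PD: pen down
FD 1: (17,0) -> (18,0) [heading=0, draw]
LT 60: heading 0 -> 60
BK 1: (18,0) -> (17.5,-0.866) [heading=60, draw]
LT 45: heading 60 -> 105
RT 15: heading 105 -> 90
LT 72: heading 90 -> 162
FD 11: (17.5,-0.866) -> (7.038,2.533) [heading=162, draw]
FD 19: (7.038,2.533) -> (-11.032,8.404) [heading=162, draw]
PU: pen up
Final: pos=(-11.032,8.404), heading=162, 5 segment(s) drawn

Answer: 162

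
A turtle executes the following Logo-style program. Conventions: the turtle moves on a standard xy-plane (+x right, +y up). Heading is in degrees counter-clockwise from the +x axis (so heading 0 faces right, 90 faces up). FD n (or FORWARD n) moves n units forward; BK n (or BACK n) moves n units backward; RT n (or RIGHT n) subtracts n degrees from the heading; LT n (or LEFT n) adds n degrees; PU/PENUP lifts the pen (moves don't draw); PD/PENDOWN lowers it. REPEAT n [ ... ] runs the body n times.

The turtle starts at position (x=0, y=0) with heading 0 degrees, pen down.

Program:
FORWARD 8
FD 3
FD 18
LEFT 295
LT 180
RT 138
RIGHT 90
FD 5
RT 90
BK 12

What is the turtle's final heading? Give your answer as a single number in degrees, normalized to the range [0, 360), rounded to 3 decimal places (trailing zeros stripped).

Executing turtle program step by step:
Start: pos=(0,0), heading=0, pen down
FD 8: (0,0) -> (8,0) [heading=0, draw]
FD 3: (8,0) -> (11,0) [heading=0, draw]
FD 18: (11,0) -> (29,0) [heading=0, draw]
LT 295: heading 0 -> 295
LT 180: heading 295 -> 115
RT 138: heading 115 -> 337
RT 90: heading 337 -> 247
FD 5: (29,0) -> (27.046,-4.603) [heading=247, draw]
RT 90: heading 247 -> 157
BK 12: (27.046,-4.603) -> (38.092,-9.291) [heading=157, draw]
Final: pos=(38.092,-9.291), heading=157, 5 segment(s) drawn

Answer: 157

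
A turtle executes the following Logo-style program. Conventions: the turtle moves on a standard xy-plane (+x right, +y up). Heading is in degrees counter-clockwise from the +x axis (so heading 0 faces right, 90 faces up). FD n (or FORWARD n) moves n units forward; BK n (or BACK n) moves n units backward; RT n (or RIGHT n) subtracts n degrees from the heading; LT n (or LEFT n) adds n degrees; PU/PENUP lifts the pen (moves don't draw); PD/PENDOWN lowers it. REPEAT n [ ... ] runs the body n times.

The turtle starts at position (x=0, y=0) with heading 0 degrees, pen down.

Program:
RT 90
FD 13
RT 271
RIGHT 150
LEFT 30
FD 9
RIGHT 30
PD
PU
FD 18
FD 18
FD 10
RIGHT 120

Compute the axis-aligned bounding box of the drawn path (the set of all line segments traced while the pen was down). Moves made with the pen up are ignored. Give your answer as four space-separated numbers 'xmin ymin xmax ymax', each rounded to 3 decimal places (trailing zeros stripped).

Executing turtle program step by step:
Start: pos=(0,0), heading=0, pen down
RT 90: heading 0 -> 270
FD 13: (0,0) -> (0,-13) [heading=270, draw]
RT 271: heading 270 -> 359
RT 150: heading 359 -> 209
LT 30: heading 209 -> 239
FD 9: (0,-13) -> (-4.635,-20.715) [heading=239, draw]
RT 30: heading 239 -> 209
PD: pen down
PU: pen up
FD 18: (-4.635,-20.715) -> (-20.378,-29.441) [heading=209, move]
FD 18: (-20.378,-29.441) -> (-36.122,-38.168) [heading=209, move]
FD 10: (-36.122,-38.168) -> (-44.868,-43.016) [heading=209, move]
RT 120: heading 209 -> 89
Final: pos=(-44.868,-43.016), heading=89, 2 segment(s) drawn

Segment endpoints: x in {-4.635, 0, 0}, y in {-20.715, -13, 0}
xmin=-4.635, ymin=-20.715, xmax=0, ymax=0

Answer: -4.635 -20.715 0 0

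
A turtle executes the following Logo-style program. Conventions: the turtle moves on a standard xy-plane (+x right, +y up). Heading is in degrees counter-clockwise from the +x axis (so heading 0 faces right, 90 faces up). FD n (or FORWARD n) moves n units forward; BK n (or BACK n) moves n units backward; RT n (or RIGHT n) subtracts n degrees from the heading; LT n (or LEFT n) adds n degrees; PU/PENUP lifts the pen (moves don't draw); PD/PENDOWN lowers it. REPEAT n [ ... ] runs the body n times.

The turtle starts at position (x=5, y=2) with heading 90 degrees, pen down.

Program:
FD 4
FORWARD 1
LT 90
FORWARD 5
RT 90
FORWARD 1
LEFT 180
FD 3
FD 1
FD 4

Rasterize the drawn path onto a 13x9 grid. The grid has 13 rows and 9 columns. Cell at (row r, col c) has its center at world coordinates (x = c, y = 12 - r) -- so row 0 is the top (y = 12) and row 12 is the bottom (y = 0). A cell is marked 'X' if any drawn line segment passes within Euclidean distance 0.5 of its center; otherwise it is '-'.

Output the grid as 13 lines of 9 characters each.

Segment 0: (5,2) -> (5,6)
Segment 1: (5,6) -> (5,7)
Segment 2: (5,7) -> (0,7)
Segment 3: (0,7) -> (0,8)
Segment 4: (0,8) -> (-0,5)
Segment 5: (-0,5) -> (-0,4)
Segment 6: (-0,4) -> (-0,0)

Answer: ---------
---------
---------
---------
X--------
XXXXXX---
X----X---
X----X---
X----X---
X----X---
X----X---
X--------
X--------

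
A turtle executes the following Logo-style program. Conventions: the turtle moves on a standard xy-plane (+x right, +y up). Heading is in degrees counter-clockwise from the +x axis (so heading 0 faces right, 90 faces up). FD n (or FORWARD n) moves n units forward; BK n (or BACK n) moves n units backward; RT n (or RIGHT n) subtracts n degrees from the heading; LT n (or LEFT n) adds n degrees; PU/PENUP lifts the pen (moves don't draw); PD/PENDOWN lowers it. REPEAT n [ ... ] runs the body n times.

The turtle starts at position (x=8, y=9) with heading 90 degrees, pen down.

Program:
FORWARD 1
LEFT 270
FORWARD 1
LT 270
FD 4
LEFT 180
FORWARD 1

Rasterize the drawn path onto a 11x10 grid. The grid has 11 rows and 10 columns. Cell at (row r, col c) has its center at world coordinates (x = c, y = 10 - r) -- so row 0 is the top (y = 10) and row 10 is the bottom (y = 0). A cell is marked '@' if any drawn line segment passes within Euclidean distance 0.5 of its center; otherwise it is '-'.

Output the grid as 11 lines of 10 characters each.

Segment 0: (8,9) -> (8,10)
Segment 1: (8,10) -> (9,10)
Segment 2: (9,10) -> (9,6)
Segment 3: (9,6) -> (9,7)

Answer: --------@@
--------@@
---------@
---------@
---------@
----------
----------
----------
----------
----------
----------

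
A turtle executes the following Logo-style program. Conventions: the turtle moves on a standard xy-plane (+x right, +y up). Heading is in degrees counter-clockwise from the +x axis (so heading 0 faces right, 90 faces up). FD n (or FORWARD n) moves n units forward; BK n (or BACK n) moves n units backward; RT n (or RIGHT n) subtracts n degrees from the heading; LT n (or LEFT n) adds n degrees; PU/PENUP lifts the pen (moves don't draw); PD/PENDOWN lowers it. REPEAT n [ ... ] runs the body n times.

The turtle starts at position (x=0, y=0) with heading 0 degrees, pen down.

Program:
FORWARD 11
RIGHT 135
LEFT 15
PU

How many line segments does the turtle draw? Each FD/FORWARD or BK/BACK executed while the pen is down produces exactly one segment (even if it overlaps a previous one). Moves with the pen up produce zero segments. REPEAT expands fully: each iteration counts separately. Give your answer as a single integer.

Answer: 1

Derivation:
Executing turtle program step by step:
Start: pos=(0,0), heading=0, pen down
FD 11: (0,0) -> (11,0) [heading=0, draw]
RT 135: heading 0 -> 225
LT 15: heading 225 -> 240
PU: pen up
Final: pos=(11,0), heading=240, 1 segment(s) drawn
Segments drawn: 1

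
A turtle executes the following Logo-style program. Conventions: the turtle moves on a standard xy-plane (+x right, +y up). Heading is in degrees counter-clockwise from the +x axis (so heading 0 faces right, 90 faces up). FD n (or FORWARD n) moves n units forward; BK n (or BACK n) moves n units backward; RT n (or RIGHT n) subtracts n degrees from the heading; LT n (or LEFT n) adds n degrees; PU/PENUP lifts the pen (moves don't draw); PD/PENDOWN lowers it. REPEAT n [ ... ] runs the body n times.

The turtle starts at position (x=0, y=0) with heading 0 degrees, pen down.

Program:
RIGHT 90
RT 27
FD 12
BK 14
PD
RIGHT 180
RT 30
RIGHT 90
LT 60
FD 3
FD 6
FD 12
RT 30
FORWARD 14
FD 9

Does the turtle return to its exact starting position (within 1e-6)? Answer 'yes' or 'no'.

Answer: no

Derivation:
Executing turtle program step by step:
Start: pos=(0,0), heading=0, pen down
RT 90: heading 0 -> 270
RT 27: heading 270 -> 243
FD 12: (0,0) -> (-5.448,-10.692) [heading=243, draw]
BK 14: (-5.448,-10.692) -> (0.908,1.782) [heading=243, draw]
PD: pen down
RT 180: heading 243 -> 63
RT 30: heading 63 -> 33
RT 90: heading 33 -> 303
LT 60: heading 303 -> 3
FD 3: (0.908,1.782) -> (3.904,1.939) [heading=3, draw]
FD 6: (3.904,1.939) -> (9.896,2.253) [heading=3, draw]
FD 12: (9.896,2.253) -> (21.879,2.881) [heading=3, draw]
RT 30: heading 3 -> 333
FD 14: (21.879,2.881) -> (34.353,-3.475) [heading=333, draw]
FD 9: (34.353,-3.475) -> (42.372,-7.561) [heading=333, draw]
Final: pos=(42.372,-7.561), heading=333, 7 segment(s) drawn

Start position: (0, 0)
Final position: (42.372, -7.561)
Distance = 43.042; >= 1e-6 -> NOT closed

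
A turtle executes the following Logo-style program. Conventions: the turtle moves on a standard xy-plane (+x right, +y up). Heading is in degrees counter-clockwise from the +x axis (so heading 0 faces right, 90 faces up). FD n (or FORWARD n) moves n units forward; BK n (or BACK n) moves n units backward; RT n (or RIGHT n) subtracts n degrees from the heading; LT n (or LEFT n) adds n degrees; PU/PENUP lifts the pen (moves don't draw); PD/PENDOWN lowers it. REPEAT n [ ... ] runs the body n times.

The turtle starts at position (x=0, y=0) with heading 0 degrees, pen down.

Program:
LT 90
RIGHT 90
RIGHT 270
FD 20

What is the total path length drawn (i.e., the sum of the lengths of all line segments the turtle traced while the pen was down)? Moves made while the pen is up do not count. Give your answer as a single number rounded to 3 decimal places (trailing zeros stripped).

Executing turtle program step by step:
Start: pos=(0,0), heading=0, pen down
LT 90: heading 0 -> 90
RT 90: heading 90 -> 0
RT 270: heading 0 -> 90
FD 20: (0,0) -> (0,20) [heading=90, draw]
Final: pos=(0,20), heading=90, 1 segment(s) drawn

Segment lengths:
  seg 1: (0,0) -> (0,20), length = 20
Total = 20

Answer: 20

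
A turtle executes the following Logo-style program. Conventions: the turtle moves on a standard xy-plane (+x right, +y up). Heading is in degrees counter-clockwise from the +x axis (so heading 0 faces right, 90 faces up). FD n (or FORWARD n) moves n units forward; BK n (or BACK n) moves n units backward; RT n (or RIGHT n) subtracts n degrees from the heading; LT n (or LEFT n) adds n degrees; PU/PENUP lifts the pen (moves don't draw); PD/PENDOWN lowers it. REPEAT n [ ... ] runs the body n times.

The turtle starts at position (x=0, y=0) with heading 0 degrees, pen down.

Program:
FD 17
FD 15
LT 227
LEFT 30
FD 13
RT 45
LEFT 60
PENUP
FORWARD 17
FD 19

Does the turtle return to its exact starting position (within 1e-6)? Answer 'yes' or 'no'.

Answer: no

Derivation:
Executing turtle program step by step:
Start: pos=(0,0), heading=0, pen down
FD 17: (0,0) -> (17,0) [heading=0, draw]
FD 15: (17,0) -> (32,0) [heading=0, draw]
LT 227: heading 0 -> 227
LT 30: heading 227 -> 257
FD 13: (32,0) -> (29.076,-12.667) [heading=257, draw]
RT 45: heading 257 -> 212
LT 60: heading 212 -> 272
PU: pen up
FD 17: (29.076,-12.667) -> (29.669,-29.656) [heading=272, move]
FD 19: (29.669,-29.656) -> (30.332,-48.645) [heading=272, move]
Final: pos=(30.332,-48.645), heading=272, 3 segment(s) drawn

Start position: (0, 0)
Final position: (30.332, -48.645)
Distance = 57.327; >= 1e-6 -> NOT closed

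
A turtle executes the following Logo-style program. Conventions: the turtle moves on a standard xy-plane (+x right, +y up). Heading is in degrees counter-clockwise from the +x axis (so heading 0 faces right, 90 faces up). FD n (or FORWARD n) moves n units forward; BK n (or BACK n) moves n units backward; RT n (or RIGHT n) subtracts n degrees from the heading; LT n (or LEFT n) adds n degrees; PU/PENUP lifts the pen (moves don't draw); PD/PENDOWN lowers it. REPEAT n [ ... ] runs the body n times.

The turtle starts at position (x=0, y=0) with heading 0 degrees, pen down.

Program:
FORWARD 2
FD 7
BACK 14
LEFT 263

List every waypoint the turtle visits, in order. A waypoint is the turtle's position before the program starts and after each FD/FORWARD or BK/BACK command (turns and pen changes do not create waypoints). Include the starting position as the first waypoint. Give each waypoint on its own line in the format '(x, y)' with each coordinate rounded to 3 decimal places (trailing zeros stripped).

Answer: (0, 0)
(2, 0)
(9, 0)
(-5, 0)

Derivation:
Executing turtle program step by step:
Start: pos=(0,0), heading=0, pen down
FD 2: (0,0) -> (2,0) [heading=0, draw]
FD 7: (2,0) -> (9,0) [heading=0, draw]
BK 14: (9,0) -> (-5,0) [heading=0, draw]
LT 263: heading 0 -> 263
Final: pos=(-5,0), heading=263, 3 segment(s) drawn
Waypoints (4 total):
(0, 0)
(2, 0)
(9, 0)
(-5, 0)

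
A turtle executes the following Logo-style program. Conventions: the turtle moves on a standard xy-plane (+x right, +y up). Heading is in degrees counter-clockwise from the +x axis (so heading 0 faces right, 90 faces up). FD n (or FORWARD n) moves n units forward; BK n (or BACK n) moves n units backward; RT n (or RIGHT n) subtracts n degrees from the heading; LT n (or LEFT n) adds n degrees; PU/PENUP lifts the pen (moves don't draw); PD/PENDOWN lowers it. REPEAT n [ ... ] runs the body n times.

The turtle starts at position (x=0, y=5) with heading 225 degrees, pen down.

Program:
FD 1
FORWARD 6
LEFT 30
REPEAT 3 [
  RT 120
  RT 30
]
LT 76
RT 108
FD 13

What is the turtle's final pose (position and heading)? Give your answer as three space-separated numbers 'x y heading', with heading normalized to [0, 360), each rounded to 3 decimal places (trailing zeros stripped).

Executing turtle program step by step:
Start: pos=(0,5), heading=225, pen down
FD 1: (0,5) -> (-0.707,4.293) [heading=225, draw]
FD 6: (-0.707,4.293) -> (-4.95,0.05) [heading=225, draw]
LT 30: heading 225 -> 255
REPEAT 3 [
  -- iteration 1/3 --
  RT 120: heading 255 -> 135
  RT 30: heading 135 -> 105
  -- iteration 2/3 --
  RT 120: heading 105 -> 345
  RT 30: heading 345 -> 315
  -- iteration 3/3 --
  RT 120: heading 315 -> 195
  RT 30: heading 195 -> 165
]
LT 76: heading 165 -> 241
RT 108: heading 241 -> 133
FD 13: (-4.95,0.05) -> (-13.816,9.558) [heading=133, draw]
Final: pos=(-13.816,9.558), heading=133, 3 segment(s) drawn

Answer: -13.816 9.558 133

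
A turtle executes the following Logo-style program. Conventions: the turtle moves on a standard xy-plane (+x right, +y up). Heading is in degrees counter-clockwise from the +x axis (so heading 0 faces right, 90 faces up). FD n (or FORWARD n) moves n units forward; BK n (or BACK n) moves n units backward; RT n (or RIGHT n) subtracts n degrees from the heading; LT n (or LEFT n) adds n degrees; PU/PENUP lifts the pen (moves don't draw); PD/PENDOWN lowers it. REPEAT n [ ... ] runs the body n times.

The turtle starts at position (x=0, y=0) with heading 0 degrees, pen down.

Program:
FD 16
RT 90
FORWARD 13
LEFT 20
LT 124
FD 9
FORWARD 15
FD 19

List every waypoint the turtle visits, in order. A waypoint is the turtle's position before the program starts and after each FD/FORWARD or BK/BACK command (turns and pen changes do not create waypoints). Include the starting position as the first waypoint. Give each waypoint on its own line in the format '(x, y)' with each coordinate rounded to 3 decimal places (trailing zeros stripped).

Executing turtle program step by step:
Start: pos=(0,0), heading=0, pen down
FD 16: (0,0) -> (16,0) [heading=0, draw]
RT 90: heading 0 -> 270
FD 13: (16,0) -> (16,-13) [heading=270, draw]
LT 20: heading 270 -> 290
LT 124: heading 290 -> 54
FD 9: (16,-13) -> (21.29,-5.719) [heading=54, draw]
FD 15: (21.29,-5.719) -> (30.107,6.416) [heading=54, draw]
FD 19: (30.107,6.416) -> (41.275,21.788) [heading=54, draw]
Final: pos=(41.275,21.788), heading=54, 5 segment(s) drawn
Waypoints (6 total):
(0, 0)
(16, 0)
(16, -13)
(21.29, -5.719)
(30.107, 6.416)
(41.275, 21.788)

Answer: (0, 0)
(16, 0)
(16, -13)
(21.29, -5.719)
(30.107, 6.416)
(41.275, 21.788)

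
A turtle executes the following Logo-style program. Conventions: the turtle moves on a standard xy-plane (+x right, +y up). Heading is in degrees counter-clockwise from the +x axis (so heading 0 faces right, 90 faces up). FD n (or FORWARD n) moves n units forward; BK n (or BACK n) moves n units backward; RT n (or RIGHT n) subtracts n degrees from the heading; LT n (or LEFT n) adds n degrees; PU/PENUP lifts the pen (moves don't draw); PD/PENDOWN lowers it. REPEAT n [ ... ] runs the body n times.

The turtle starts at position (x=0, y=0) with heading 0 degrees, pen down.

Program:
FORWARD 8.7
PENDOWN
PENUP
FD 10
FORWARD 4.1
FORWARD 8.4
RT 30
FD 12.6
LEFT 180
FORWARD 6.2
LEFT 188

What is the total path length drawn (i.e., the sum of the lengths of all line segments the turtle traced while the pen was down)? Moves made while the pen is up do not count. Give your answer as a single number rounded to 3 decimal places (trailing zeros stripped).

Executing turtle program step by step:
Start: pos=(0,0), heading=0, pen down
FD 8.7: (0,0) -> (8.7,0) [heading=0, draw]
PD: pen down
PU: pen up
FD 10: (8.7,0) -> (18.7,0) [heading=0, move]
FD 4.1: (18.7,0) -> (22.8,0) [heading=0, move]
FD 8.4: (22.8,0) -> (31.2,0) [heading=0, move]
RT 30: heading 0 -> 330
FD 12.6: (31.2,0) -> (42.112,-6.3) [heading=330, move]
LT 180: heading 330 -> 150
FD 6.2: (42.112,-6.3) -> (36.743,-3.2) [heading=150, move]
LT 188: heading 150 -> 338
Final: pos=(36.743,-3.2), heading=338, 1 segment(s) drawn

Segment lengths:
  seg 1: (0,0) -> (8.7,0), length = 8.7
Total = 8.7

Answer: 8.7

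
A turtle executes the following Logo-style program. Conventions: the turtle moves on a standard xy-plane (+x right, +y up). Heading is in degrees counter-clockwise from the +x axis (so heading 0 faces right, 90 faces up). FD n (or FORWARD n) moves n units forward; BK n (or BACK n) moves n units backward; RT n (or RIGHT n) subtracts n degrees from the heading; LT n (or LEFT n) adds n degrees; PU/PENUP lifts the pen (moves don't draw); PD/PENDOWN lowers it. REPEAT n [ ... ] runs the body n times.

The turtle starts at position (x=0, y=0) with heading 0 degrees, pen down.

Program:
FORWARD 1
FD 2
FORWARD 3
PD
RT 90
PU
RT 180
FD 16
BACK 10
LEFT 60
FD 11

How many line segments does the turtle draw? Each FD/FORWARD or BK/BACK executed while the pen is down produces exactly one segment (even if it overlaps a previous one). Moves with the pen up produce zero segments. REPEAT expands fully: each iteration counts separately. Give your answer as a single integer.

Executing turtle program step by step:
Start: pos=(0,0), heading=0, pen down
FD 1: (0,0) -> (1,0) [heading=0, draw]
FD 2: (1,0) -> (3,0) [heading=0, draw]
FD 3: (3,0) -> (6,0) [heading=0, draw]
PD: pen down
RT 90: heading 0 -> 270
PU: pen up
RT 180: heading 270 -> 90
FD 16: (6,0) -> (6,16) [heading=90, move]
BK 10: (6,16) -> (6,6) [heading=90, move]
LT 60: heading 90 -> 150
FD 11: (6,6) -> (-3.526,11.5) [heading=150, move]
Final: pos=(-3.526,11.5), heading=150, 3 segment(s) drawn
Segments drawn: 3

Answer: 3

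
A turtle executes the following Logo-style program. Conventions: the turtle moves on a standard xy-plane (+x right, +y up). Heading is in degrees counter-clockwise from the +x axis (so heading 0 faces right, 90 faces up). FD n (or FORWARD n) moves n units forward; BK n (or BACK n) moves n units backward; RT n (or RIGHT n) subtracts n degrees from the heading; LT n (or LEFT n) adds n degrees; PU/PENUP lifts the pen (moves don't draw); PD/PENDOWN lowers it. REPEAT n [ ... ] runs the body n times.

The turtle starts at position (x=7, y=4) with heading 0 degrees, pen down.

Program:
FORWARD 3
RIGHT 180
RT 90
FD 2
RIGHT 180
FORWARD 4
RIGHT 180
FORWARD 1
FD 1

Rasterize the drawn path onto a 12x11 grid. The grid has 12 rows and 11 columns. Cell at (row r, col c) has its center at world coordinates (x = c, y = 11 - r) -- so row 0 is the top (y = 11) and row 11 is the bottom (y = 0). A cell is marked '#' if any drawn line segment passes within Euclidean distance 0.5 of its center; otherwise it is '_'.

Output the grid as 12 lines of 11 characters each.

Answer: ___________
___________
___________
___________
___________
__________#
__________#
_______####
__________#
__________#
___________
___________

Derivation:
Segment 0: (7,4) -> (10,4)
Segment 1: (10,4) -> (10,6)
Segment 2: (10,6) -> (10,2)
Segment 3: (10,2) -> (10,3)
Segment 4: (10,3) -> (10,4)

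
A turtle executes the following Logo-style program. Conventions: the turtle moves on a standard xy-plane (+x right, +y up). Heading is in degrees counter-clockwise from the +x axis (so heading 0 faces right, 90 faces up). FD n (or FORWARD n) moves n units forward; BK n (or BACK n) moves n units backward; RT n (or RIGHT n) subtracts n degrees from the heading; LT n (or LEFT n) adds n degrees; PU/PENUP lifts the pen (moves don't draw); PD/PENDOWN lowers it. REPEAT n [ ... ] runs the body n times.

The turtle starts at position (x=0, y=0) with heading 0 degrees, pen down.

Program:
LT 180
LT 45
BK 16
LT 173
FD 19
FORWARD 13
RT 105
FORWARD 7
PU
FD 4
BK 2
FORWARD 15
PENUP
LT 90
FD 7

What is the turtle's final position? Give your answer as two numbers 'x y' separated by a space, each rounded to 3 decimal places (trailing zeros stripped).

Executing turtle program step by step:
Start: pos=(0,0), heading=0, pen down
LT 180: heading 0 -> 180
LT 45: heading 180 -> 225
BK 16: (0,0) -> (11.314,11.314) [heading=225, draw]
LT 173: heading 225 -> 38
FD 19: (11.314,11.314) -> (26.286,23.011) [heading=38, draw]
FD 13: (26.286,23.011) -> (36.53,31.015) [heading=38, draw]
RT 105: heading 38 -> 293
FD 7: (36.53,31.015) -> (39.265,24.571) [heading=293, draw]
PU: pen up
FD 4: (39.265,24.571) -> (40.828,20.889) [heading=293, move]
BK 2: (40.828,20.889) -> (40.047,22.73) [heading=293, move]
FD 15: (40.047,22.73) -> (45.908,8.923) [heading=293, move]
PU: pen up
LT 90: heading 293 -> 23
FD 7: (45.908,8.923) -> (52.351,11.658) [heading=23, move]
Final: pos=(52.351,11.658), heading=23, 4 segment(s) drawn

Answer: 52.351 11.658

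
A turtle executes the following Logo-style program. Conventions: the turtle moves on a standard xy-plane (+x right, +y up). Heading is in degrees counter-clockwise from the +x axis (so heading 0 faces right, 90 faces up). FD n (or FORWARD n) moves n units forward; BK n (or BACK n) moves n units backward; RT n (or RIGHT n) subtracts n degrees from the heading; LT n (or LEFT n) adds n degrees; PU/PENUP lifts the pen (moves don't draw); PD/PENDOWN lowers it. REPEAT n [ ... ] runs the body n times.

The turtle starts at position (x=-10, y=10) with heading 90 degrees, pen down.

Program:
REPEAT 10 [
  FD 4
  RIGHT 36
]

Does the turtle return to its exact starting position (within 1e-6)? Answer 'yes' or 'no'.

Executing turtle program step by step:
Start: pos=(-10,10), heading=90, pen down
REPEAT 10 [
  -- iteration 1/10 --
  FD 4: (-10,10) -> (-10,14) [heading=90, draw]
  RT 36: heading 90 -> 54
  -- iteration 2/10 --
  FD 4: (-10,14) -> (-7.649,17.236) [heading=54, draw]
  RT 36: heading 54 -> 18
  -- iteration 3/10 --
  FD 4: (-7.649,17.236) -> (-3.845,18.472) [heading=18, draw]
  RT 36: heading 18 -> 342
  -- iteration 4/10 --
  FD 4: (-3.845,18.472) -> (-0.04,17.236) [heading=342, draw]
  RT 36: heading 342 -> 306
  -- iteration 5/10 --
  FD 4: (-0.04,17.236) -> (2.311,14) [heading=306, draw]
  RT 36: heading 306 -> 270
  -- iteration 6/10 --
  FD 4: (2.311,14) -> (2.311,10) [heading=270, draw]
  RT 36: heading 270 -> 234
  -- iteration 7/10 --
  FD 4: (2.311,10) -> (-0.04,6.764) [heading=234, draw]
  RT 36: heading 234 -> 198
  -- iteration 8/10 --
  FD 4: (-0.04,6.764) -> (-3.845,5.528) [heading=198, draw]
  RT 36: heading 198 -> 162
  -- iteration 9/10 --
  FD 4: (-3.845,5.528) -> (-7.649,6.764) [heading=162, draw]
  RT 36: heading 162 -> 126
  -- iteration 10/10 --
  FD 4: (-7.649,6.764) -> (-10,10) [heading=126, draw]
  RT 36: heading 126 -> 90
]
Final: pos=(-10,10), heading=90, 10 segment(s) drawn

Start position: (-10, 10)
Final position: (-10, 10)
Distance = 0; < 1e-6 -> CLOSED

Answer: yes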